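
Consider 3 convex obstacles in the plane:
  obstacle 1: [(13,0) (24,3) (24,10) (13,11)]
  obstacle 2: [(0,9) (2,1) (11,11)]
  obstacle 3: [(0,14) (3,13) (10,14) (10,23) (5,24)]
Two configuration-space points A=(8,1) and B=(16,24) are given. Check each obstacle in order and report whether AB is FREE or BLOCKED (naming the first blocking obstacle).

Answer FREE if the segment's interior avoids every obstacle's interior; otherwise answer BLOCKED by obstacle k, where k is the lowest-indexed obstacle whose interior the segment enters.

Obstacle 1 [(13,0) (24,3) (24,10) (13,11)]:
  edge (13,0)–(24,3): clear
  edge (24,3)–(24,10): clear
  edge (24,10)–(13,11): clear
  edge (13,11)–(13,0): clear
  midpoint (12,25/2) outside
  → clear
Obstacle 2 [(0,9) (2,1) (11,11)]:
  edge (0,9)–(2,1): clear
  edge (2,1)–(11,11): clear
  edge (11,11)–(0,9): clear
  midpoint (12,25/2) outside
  → clear
Obstacle 3 [(0,14) (3,13) (10,14) (10,23) (5,24)]:
  edge (0,14)–(3,13): clear
  edge (3,13)–(10,14): clear
  edge (10,14)–(10,23): clear
  edge (10,23)–(5,24): clear
  edge (5,24)–(0,14): clear
  midpoint (12,25/2) outside
  → clear

FREE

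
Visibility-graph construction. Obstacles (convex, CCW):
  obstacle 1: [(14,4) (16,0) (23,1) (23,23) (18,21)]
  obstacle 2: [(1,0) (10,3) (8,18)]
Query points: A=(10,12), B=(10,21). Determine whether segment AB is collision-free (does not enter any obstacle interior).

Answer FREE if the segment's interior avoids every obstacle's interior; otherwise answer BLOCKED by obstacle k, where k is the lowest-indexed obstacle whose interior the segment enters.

FREE

Obstacle 1 [(14,4) (16,0) (23,1) (23,23) (18,21)]:
  edge (14,4)–(16,0): clear
  edge (16,0)–(23,1): clear
  edge (23,1)–(23,23): clear
  edge (23,23)–(18,21): clear
  edge (18,21)–(14,4): clear
  midpoint (10,33/2) outside
  → clear
Obstacle 2 [(1,0) (10,3) (8,18)]:
  edge (1,0)–(10,3): clear
  edge (10,3)–(8,18): clear
  edge (8,18)–(1,0): clear
  midpoint (10,33/2) outside
  → clear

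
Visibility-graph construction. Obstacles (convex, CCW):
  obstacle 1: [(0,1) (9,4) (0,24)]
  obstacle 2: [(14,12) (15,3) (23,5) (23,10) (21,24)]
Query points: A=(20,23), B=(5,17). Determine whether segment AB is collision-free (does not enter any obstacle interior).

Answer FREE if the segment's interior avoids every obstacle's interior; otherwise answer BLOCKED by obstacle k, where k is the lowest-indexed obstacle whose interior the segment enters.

FREE

Obstacle 1 [(0,1) (9,4) (0,24)]:
  edge (0,1)–(9,4): clear
  edge (9,4)–(0,24): clear
  edge (0,24)–(0,1): clear
  midpoint (25/2,20) outside
  → clear
Obstacle 2 [(14,12) (15,3) (23,5) (23,10) (21,24)]:
  edge (14,12)–(15,3): clear
  edge (15,3)–(23,5): clear
  edge (23,5)–(23,10): clear
  edge (23,10)–(21,24): clear
  edge (21,24)–(14,12): clear
  midpoint (25/2,20) outside
  → clear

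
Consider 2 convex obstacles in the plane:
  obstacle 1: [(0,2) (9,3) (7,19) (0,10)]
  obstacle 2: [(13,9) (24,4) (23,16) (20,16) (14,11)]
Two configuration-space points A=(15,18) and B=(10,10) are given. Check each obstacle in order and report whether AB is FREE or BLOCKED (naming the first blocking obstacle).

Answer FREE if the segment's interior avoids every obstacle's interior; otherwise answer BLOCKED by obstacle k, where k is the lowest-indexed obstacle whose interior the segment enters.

FREE

Obstacle 1 [(0,2) (9,3) (7,19) (0,10)]:
  edge (0,2)–(9,3): clear
  edge (9,3)–(7,19): clear
  edge (7,19)–(0,10): clear
  edge (0,10)–(0,2): clear
  midpoint (25/2,14) outside
  → clear
Obstacle 2 [(13,9) (24,4) (23,16) (20,16) (14,11)]:
  edge (13,9)–(24,4): clear
  edge (24,4)–(23,16): clear
  edge (23,16)–(20,16): clear
  edge (20,16)–(14,11): clear
  edge (14,11)–(13,9): clear
  midpoint (25/2,14) outside
  → clear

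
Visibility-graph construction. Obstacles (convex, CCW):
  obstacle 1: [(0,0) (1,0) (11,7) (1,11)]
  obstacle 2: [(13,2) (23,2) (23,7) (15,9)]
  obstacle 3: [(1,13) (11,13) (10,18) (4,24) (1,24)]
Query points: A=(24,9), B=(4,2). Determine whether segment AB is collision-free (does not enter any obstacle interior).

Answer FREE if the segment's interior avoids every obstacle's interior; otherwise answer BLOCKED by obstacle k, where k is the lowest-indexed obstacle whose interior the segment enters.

Obstacle 1 [(0,0) (1,0) (11,7) (1,11)]:
  edge (0,0)–(1,0): clear
  edge (1,0)–(11,7): clear
  edge (11,7)–(1,11): clear
  edge (1,11)–(0,0): clear
  midpoint (14,11/2) outside
  → clear
Obstacle 2 [(13,2) (23,2) (23,7) (15,9)]:
  edge (13,2)–(23,2): clear
  edge (23,2)–(23,7): clear
  edge (23,7)–(15,9): crosses AB
  edge (15,9)–(13,2): crosses AB
  → BLOCKED
Obstacle 3 [(1,13) (11,13) (10,18) (4,24) (1,24)]:
  edge (1,13)–(11,13): clear
  edge (11,13)–(10,18): clear
  edge (10,18)–(4,24): clear
  edge (4,24)–(1,24): clear
  edge (1,24)–(1,13): clear
  midpoint (14,11/2) outside
  → clear

BLOCKED by obstacle 2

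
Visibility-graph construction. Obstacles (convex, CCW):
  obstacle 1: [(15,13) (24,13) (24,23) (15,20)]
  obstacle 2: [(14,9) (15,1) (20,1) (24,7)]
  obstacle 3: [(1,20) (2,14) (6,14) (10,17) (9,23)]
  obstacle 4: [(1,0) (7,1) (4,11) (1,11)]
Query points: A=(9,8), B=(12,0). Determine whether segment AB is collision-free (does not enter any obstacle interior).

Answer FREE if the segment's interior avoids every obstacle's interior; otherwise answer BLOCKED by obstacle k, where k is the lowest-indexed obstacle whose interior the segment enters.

FREE

Obstacle 1 [(15,13) (24,13) (24,23) (15,20)]:
  edge (15,13)–(24,13): clear
  edge (24,13)–(24,23): clear
  edge (24,23)–(15,20): clear
  edge (15,20)–(15,13): clear
  midpoint (21/2,4) outside
  → clear
Obstacle 2 [(14,9) (15,1) (20,1) (24,7)]:
  edge (14,9)–(15,1): clear
  edge (15,1)–(20,1): clear
  edge (20,1)–(24,7): clear
  edge (24,7)–(14,9): clear
  midpoint (21/2,4) outside
  → clear
Obstacle 3 [(1,20) (2,14) (6,14) (10,17) (9,23)]:
  edge (1,20)–(2,14): clear
  edge (2,14)–(6,14): clear
  edge (6,14)–(10,17): clear
  edge (10,17)–(9,23): clear
  edge (9,23)–(1,20): clear
  midpoint (21/2,4) outside
  → clear
Obstacle 4 [(1,0) (7,1) (4,11) (1,11)]:
  edge (1,0)–(7,1): clear
  edge (7,1)–(4,11): clear
  edge (4,11)–(1,11): clear
  edge (1,11)–(1,0): clear
  midpoint (21/2,4) outside
  → clear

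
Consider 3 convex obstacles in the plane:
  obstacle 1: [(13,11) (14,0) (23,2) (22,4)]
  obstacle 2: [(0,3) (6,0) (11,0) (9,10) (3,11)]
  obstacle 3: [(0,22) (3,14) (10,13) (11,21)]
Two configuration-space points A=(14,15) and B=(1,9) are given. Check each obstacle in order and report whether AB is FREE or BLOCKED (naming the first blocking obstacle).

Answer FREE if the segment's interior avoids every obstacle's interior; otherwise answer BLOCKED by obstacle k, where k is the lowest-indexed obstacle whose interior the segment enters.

BLOCKED by obstacle 2

Obstacle 1 [(13,11) (14,0) (23,2) (22,4)]:
  edge (13,11)–(14,0): clear
  edge (14,0)–(23,2): clear
  edge (23,2)–(22,4): clear
  edge (22,4)–(13,11): clear
  midpoint (15/2,12) outside
  → clear
Obstacle 2 [(0,3) (6,0) (11,0) (9,10) (3,11)]:
  edge (0,3)–(6,0): clear
  edge (6,0)–(11,0): clear
  edge (11,0)–(9,10): clear
  edge (9,10)–(3,11): crosses AB
  edge (3,11)–(0,3): crosses AB
  → BLOCKED
Obstacle 3 [(0,22) (3,14) (10,13) (11,21)]:
  edge (0,22)–(3,14): clear
  edge (3,14)–(10,13): crosses AB
  edge (10,13)–(11,21): crosses AB
  edge (11,21)–(0,22): clear
  → BLOCKED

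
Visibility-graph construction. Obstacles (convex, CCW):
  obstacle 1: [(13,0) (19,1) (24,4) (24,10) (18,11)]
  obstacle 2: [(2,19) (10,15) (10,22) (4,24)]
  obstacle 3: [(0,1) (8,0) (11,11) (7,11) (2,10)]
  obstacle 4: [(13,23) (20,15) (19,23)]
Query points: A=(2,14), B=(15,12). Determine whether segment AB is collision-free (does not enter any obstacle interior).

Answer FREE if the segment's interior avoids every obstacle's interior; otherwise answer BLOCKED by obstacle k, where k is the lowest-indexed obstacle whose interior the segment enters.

FREE

Obstacle 1 [(13,0) (19,1) (24,4) (24,10) (18,11)]:
  edge (13,0)–(19,1): clear
  edge (19,1)–(24,4): clear
  edge (24,4)–(24,10): clear
  edge (24,10)–(18,11): clear
  edge (18,11)–(13,0): clear
  midpoint (17/2,13) outside
  → clear
Obstacle 2 [(2,19) (10,15) (10,22) (4,24)]:
  edge (2,19)–(10,15): clear
  edge (10,15)–(10,22): clear
  edge (10,22)–(4,24): clear
  edge (4,24)–(2,19): clear
  midpoint (17/2,13) outside
  → clear
Obstacle 3 [(0,1) (8,0) (11,11) (7,11) (2,10)]:
  edge (0,1)–(8,0): clear
  edge (8,0)–(11,11): clear
  edge (11,11)–(7,11): clear
  edge (7,11)–(2,10): clear
  edge (2,10)–(0,1): clear
  midpoint (17/2,13) outside
  → clear
Obstacle 4 [(13,23) (20,15) (19,23)]:
  edge (13,23)–(20,15): clear
  edge (20,15)–(19,23): clear
  edge (19,23)–(13,23): clear
  midpoint (17/2,13) outside
  → clear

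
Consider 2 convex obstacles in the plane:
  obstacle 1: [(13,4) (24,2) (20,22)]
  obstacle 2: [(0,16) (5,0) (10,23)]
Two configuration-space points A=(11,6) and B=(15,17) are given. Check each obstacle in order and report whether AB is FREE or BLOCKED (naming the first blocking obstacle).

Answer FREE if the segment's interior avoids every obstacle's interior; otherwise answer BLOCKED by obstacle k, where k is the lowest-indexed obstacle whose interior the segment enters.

FREE

Obstacle 1 [(13,4) (24,2) (20,22)]:
  edge (13,4)–(24,2): clear
  edge (24,2)–(20,22): clear
  edge (20,22)–(13,4): clear
  midpoint (13,23/2) outside
  → clear
Obstacle 2 [(0,16) (5,0) (10,23)]:
  edge (0,16)–(5,0): clear
  edge (5,0)–(10,23): clear
  edge (10,23)–(0,16): clear
  midpoint (13,23/2) outside
  → clear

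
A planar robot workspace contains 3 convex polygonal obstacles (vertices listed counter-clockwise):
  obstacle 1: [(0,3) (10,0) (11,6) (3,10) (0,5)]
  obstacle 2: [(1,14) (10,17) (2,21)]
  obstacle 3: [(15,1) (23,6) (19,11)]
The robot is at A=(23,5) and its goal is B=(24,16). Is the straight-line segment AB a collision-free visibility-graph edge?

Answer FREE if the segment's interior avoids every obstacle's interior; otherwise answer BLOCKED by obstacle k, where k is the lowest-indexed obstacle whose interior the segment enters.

FREE

Obstacle 1 [(0,3) (10,0) (11,6) (3,10) (0,5)]:
  edge (0,3)–(10,0): clear
  edge (10,0)–(11,6): clear
  edge (11,6)–(3,10): clear
  edge (3,10)–(0,5): clear
  edge (0,5)–(0,3): clear
  midpoint (47/2,21/2) outside
  → clear
Obstacle 2 [(1,14) (10,17) (2,21)]:
  edge (1,14)–(10,17): clear
  edge (10,17)–(2,21): clear
  edge (2,21)–(1,14): clear
  midpoint (47/2,21/2) outside
  → clear
Obstacle 3 [(15,1) (23,6) (19,11)]:
  edge (15,1)–(23,6): clear
  edge (23,6)–(19,11): clear
  edge (19,11)–(15,1): clear
  midpoint (47/2,21/2) outside
  → clear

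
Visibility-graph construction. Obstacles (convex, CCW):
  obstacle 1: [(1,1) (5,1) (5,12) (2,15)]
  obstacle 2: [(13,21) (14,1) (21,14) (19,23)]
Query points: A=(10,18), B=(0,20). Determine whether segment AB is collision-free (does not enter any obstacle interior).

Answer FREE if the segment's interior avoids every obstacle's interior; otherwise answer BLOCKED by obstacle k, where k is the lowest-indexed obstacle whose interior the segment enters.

Obstacle 1 [(1,1) (5,1) (5,12) (2,15)]:
  edge (1,1)–(5,1): clear
  edge (5,1)–(5,12): clear
  edge (5,12)–(2,15): clear
  edge (2,15)–(1,1): clear
  midpoint (5,19) outside
  → clear
Obstacle 2 [(13,21) (14,1) (21,14) (19,23)]:
  edge (13,21)–(14,1): clear
  edge (14,1)–(21,14): clear
  edge (21,14)–(19,23): clear
  edge (19,23)–(13,21): clear
  midpoint (5,19) outside
  → clear

FREE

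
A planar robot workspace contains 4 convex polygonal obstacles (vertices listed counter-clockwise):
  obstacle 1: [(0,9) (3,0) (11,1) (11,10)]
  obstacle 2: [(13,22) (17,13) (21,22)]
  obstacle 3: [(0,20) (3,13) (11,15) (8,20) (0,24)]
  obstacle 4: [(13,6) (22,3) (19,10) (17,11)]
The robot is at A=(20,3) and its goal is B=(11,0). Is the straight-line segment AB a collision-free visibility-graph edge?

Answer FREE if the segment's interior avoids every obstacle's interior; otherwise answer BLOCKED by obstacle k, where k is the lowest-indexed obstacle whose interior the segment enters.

Obstacle 1 [(0,9) (3,0) (11,1) (11,10)]:
  edge (0,9)–(3,0): clear
  edge (3,0)–(11,1): clear
  edge (11,1)–(11,10): clear
  edge (11,10)–(0,9): clear
  midpoint (31/2,3/2) outside
  → clear
Obstacle 2 [(13,22) (17,13) (21,22)]:
  edge (13,22)–(17,13): clear
  edge (17,13)–(21,22): clear
  edge (21,22)–(13,22): clear
  midpoint (31/2,3/2) outside
  → clear
Obstacle 3 [(0,20) (3,13) (11,15) (8,20) (0,24)]:
  edge (0,20)–(3,13): clear
  edge (3,13)–(11,15): clear
  edge (11,15)–(8,20): clear
  edge (8,20)–(0,24): clear
  edge (0,24)–(0,20): clear
  midpoint (31/2,3/2) outside
  → clear
Obstacle 4 [(13,6) (22,3) (19,10) (17,11)]:
  edge (13,6)–(22,3): clear
  edge (22,3)–(19,10): clear
  edge (19,10)–(17,11): clear
  edge (17,11)–(13,6): clear
  midpoint (31/2,3/2) outside
  → clear

FREE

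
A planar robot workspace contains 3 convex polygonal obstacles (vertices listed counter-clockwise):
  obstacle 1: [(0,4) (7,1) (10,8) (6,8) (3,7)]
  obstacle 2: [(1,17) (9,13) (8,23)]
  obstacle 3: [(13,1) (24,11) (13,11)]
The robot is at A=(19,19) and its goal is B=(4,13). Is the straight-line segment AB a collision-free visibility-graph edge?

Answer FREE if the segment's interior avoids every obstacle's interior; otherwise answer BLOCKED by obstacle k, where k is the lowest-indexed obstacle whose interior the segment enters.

Obstacle 1 [(0,4) (7,1) (10,8) (6,8) (3,7)]:
  edge (0,4)–(7,1): clear
  edge (7,1)–(10,8): clear
  edge (10,8)–(6,8): clear
  edge (6,8)–(3,7): clear
  edge (3,7)–(0,4): clear
  midpoint (23/2,16) outside
  → clear
Obstacle 2 [(1,17) (9,13) (8,23)]:
  edge (1,17)–(9,13): crosses AB
  edge (9,13)–(8,23): crosses AB
  edge (8,23)–(1,17): clear
  → BLOCKED
Obstacle 3 [(13,1) (24,11) (13,11)]:
  edge (13,1)–(24,11): clear
  edge (24,11)–(13,11): clear
  edge (13,11)–(13,1): clear
  midpoint (23/2,16) outside
  → clear

BLOCKED by obstacle 2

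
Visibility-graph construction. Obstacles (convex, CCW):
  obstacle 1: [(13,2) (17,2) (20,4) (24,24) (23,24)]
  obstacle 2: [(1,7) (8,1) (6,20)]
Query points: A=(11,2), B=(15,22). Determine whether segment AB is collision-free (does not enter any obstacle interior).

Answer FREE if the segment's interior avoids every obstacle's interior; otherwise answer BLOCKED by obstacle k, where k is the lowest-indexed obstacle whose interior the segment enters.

Obstacle 1 [(13,2) (17,2) (20,4) (24,24) (23,24)]:
  edge (13,2)–(17,2): clear
  edge (17,2)–(20,4): clear
  edge (20,4)–(24,24): clear
  edge (24,24)–(23,24): clear
  edge (23,24)–(13,2): clear
  midpoint (13,12) outside
  → clear
Obstacle 2 [(1,7) (8,1) (6,20)]:
  edge (1,7)–(8,1): clear
  edge (8,1)–(6,20): clear
  edge (6,20)–(1,7): clear
  midpoint (13,12) outside
  → clear

FREE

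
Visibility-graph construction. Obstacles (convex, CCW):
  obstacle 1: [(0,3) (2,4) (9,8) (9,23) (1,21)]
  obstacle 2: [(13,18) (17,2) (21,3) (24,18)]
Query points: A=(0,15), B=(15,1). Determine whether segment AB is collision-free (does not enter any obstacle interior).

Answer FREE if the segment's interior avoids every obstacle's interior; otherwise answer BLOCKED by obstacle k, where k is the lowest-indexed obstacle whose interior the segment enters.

BLOCKED by obstacle 1

Obstacle 1 [(0,3) (2,4) (9,8) (9,23) (1,21)]:
  edge (0,3)–(2,4): clear
  edge (2,4)–(9,8): crosses AB
  edge (9,8)–(9,23): clear
  edge (9,23)–(1,21): clear
  edge (1,21)–(0,3): crosses AB
  → BLOCKED
Obstacle 2 [(13,18) (17,2) (21,3) (24,18)]:
  edge (13,18)–(17,2): clear
  edge (17,2)–(21,3): clear
  edge (21,3)–(24,18): clear
  edge (24,18)–(13,18): clear
  midpoint (15/2,8) outside
  → clear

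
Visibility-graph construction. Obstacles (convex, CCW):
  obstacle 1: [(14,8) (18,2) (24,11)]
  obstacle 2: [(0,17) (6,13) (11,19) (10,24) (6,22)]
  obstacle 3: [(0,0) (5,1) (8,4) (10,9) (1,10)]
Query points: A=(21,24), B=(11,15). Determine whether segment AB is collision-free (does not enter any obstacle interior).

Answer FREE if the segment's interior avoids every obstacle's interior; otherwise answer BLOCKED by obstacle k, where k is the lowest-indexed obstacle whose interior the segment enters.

Obstacle 1 [(14,8) (18,2) (24,11)]:
  edge (14,8)–(18,2): clear
  edge (18,2)–(24,11): clear
  edge (24,11)–(14,8): clear
  midpoint (16,39/2) outside
  → clear
Obstacle 2 [(0,17) (6,13) (11,19) (10,24) (6,22)]:
  edge (0,17)–(6,13): clear
  edge (6,13)–(11,19): clear
  edge (11,19)–(10,24): clear
  edge (10,24)–(6,22): clear
  edge (6,22)–(0,17): clear
  midpoint (16,39/2) outside
  → clear
Obstacle 3 [(0,0) (5,1) (8,4) (10,9) (1,10)]:
  edge (0,0)–(5,1): clear
  edge (5,1)–(8,4): clear
  edge (8,4)–(10,9): clear
  edge (10,9)–(1,10): clear
  edge (1,10)–(0,0): clear
  midpoint (16,39/2) outside
  → clear

FREE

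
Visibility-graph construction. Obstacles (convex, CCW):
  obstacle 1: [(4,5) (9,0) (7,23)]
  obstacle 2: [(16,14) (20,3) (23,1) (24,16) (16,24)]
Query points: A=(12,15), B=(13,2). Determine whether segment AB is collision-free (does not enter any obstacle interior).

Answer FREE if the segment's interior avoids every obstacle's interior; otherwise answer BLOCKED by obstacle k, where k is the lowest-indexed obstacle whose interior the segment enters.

FREE

Obstacle 1 [(4,5) (9,0) (7,23)]:
  edge (4,5)–(9,0): clear
  edge (9,0)–(7,23): clear
  edge (7,23)–(4,5): clear
  midpoint (25/2,17/2) outside
  → clear
Obstacle 2 [(16,14) (20,3) (23,1) (24,16) (16,24)]:
  edge (16,14)–(20,3): clear
  edge (20,3)–(23,1): clear
  edge (23,1)–(24,16): clear
  edge (24,16)–(16,24): clear
  edge (16,24)–(16,14): clear
  midpoint (25/2,17/2) outside
  → clear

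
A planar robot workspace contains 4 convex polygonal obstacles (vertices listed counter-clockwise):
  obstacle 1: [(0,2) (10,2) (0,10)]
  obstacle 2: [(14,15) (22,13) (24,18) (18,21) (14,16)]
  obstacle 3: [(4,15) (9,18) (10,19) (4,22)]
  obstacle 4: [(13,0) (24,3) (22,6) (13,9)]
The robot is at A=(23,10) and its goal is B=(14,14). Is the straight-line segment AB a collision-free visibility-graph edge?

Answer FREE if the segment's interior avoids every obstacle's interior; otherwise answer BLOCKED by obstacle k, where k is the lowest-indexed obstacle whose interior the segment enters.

FREE

Obstacle 1 [(0,2) (10,2) (0,10)]:
  edge (0,2)–(10,2): clear
  edge (10,2)–(0,10): clear
  edge (0,10)–(0,2): clear
  midpoint (37/2,12) outside
  → clear
Obstacle 2 [(14,15) (22,13) (24,18) (18,21) (14,16)]:
  edge (14,15)–(22,13): clear
  edge (22,13)–(24,18): clear
  edge (24,18)–(18,21): clear
  edge (18,21)–(14,16): clear
  edge (14,16)–(14,15): clear
  midpoint (37/2,12) outside
  → clear
Obstacle 3 [(4,15) (9,18) (10,19) (4,22)]:
  edge (4,15)–(9,18): clear
  edge (9,18)–(10,19): clear
  edge (10,19)–(4,22): clear
  edge (4,22)–(4,15): clear
  midpoint (37/2,12) outside
  → clear
Obstacle 4 [(13,0) (24,3) (22,6) (13,9)]:
  edge (13,0)–(24,3): clear
  edge (24,3)–(22,6): clear
  edge (22,6)–(13,9): clear
  edge (13,9)–(13,0): clear
  midpoint (37/2,12) outside
  → clear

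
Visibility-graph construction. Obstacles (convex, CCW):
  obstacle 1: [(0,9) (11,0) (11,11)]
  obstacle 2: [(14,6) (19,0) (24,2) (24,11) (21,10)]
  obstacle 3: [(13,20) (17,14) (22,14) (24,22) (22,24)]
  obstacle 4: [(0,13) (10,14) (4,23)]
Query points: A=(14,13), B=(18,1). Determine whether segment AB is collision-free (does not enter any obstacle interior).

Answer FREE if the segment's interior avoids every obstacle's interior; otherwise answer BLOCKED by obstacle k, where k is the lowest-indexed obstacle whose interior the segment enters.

Obstacle 1 [(0,9) (11,0) (11,11)]:
  edge (0,9)–(11,0): clear
  edge (11,0)–(11,11): clear
  edge (11,11)–(0,9): clear
  midpoint (16,7) outside
  → clear
Obstacle 2 [(14,6) (19,0) (24,2) (24,11) (21,10)]:
  edge (14,6)–(19,0): crosses AB
  edge (19,0)–(24,2): clear
  edge (24,2)–(24,11): clear
  edge (24,11)–(21,10): clear
  edge (21,10)–(14,6): crosses AB
  → BLOCKED
Obstacle 3 [(13,20) (17,14) (22,14) (24,22) (22,24)]:
  edge (13,20)–(17,14): clear
  edge (17,14)–(22,14): clear
  edge (22,14)–(24,22): clear
  edge (24,22)–(22,24): clear
  edge (22,24)–(13,20): clear
  midpoint (16,7) outside
  → clear
Obstacle 4 [(0,13) (10,14) (4,23)]:
  edge (0,13)–(10,14): clear
  edge (10,14)–(4,23): clear
  edge (4,23)–(0,13): clear
  midpoint (16,7) outside
  → clear

BLOCKED by obstacle 2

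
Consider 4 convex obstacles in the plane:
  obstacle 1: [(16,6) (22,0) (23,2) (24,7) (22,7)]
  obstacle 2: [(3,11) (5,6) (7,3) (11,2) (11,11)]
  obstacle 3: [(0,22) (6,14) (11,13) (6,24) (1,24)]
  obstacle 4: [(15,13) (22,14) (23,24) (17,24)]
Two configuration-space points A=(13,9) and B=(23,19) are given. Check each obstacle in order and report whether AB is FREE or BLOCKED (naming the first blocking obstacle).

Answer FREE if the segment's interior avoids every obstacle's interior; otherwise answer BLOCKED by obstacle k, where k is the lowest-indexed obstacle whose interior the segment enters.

BLOCKED by obstacle 4

Obstacle 1 [(16,6) (22,0) (23,2) (24,7) (22,7)]:
  edge (16,6)–(22,0): clear
  edge (22,0)–(23,2): clear
  edge (23,2)–(24,7): clear
  edge (24,7)–(22,7): clear
  edge (22,7)–(16,6): clear
  midpoint (18,14) outside
  → clear
Obstacle 2 [(3,11) (5,6) (7,3) (11,2) (11,11)]:
  edge (3,11)–(5,6): clear
  edge (5,6)–(7,3): clear
  edge (7,3)–(11,2): clear
  edge (11,2)–(11,11): clear
  edge (11,11)–(3,11): clear
  midpoint (18,14) outside
  → clear
Obstacle 3 [(0,22) (6,14) (11,13) (6,24) (1,24)]:
  edge (0,22)–(6,14): clear
  edge (6,14)–(11,13): clear
  edge (11,13)–(6,24): clear
  edge (6,24)–(1,24): clear
  edge (1,24)–(0,22): clear
  midpoint (18,14) outside
  → clear
Obstacle 4 [(15,13) (22,14) (23,24) (17,24)]:
  edge (15,13)–(22,14): crosses AB
  edge (22,14)–(23,24): crosses AB
  edge (23,24)–(17,24): clear
  edge (17,24)–(15,13): clear
  → BLOCKED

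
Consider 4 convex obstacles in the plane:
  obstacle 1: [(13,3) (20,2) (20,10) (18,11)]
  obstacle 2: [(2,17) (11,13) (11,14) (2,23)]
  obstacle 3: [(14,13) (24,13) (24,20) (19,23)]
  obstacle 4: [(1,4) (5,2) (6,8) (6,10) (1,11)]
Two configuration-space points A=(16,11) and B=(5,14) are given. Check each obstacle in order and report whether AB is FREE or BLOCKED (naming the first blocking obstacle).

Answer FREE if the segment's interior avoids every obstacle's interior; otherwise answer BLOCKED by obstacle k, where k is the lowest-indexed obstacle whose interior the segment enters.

FREE

Obstacle 1 [(13,3) (20,2) (20,10) (18,11)]:
  edge (13,3)–(20,2): clear
  edge (20,2)–(20,10): clear
  edge (20,10)–(18,11): clear
  edge (18,11)–(13,3): clear
  midpoint (21/2,25/2) outside
  → clear
Obstacle 2 [(2,17) (11,13) (11,14) (2,23)]:
  edge (2,17)–(11,13): clear
  edge (11,13)–(11,14): clear
  edge (11,14)–(2,23): clear
  edge (2,23)–(2,17): clear
  midpoint (21/2,25/2) outside
  → clear
Obstacle 3 [(14,13) (24,13) (24,20) (19,23)]:
  edge (14,13)–(24,13): clear
  edge (24,13)–(24,20): clear
  edge (24,20)–(19,23): clear
  edge (19,23)–(14,13): clear
  midpoint (21/2,25/2) outside
  → clear
Obstacle 4 [(1,4) (5,2) (6,8) (6,10) (1,11)]:
  edge (1,4)–(5,2): clear
  edge (5,2)–(6,8): clear
  edge (6,8)–(6,10): clear
  edge (6,10)–(1,11): clear
  edge (1,11)–(1,4): clear
  midpoint (21/2,25/2) outside
  → clear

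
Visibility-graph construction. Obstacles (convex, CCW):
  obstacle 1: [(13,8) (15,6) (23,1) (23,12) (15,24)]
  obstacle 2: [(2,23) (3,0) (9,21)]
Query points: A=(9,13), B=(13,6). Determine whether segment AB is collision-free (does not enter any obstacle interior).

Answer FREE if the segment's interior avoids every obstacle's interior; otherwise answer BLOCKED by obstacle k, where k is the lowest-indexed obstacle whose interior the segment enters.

FREE

Obstacle 1 [(13,8) (15,6) (23,1) (23,12) (15,24)]:
  edge (13,8)–(15,6): clear
  edge (15,6)–(23,1): clear
  edge (23,1)–(23,12): clear
  edge (23,12)–(15,24): clear
  edge (15,24)–(13,8): clear
  midpoint (11,19/2) outside
  → clear
Obstacle 2 [(2,23) (3,0) (9,21)]:
  edge (2,23)–(3,0): clear
  edge (3,0)–(9,21): clear
  edge (9,21)–(2,23): clear
  midpoint (11,19/2) outside
  → clear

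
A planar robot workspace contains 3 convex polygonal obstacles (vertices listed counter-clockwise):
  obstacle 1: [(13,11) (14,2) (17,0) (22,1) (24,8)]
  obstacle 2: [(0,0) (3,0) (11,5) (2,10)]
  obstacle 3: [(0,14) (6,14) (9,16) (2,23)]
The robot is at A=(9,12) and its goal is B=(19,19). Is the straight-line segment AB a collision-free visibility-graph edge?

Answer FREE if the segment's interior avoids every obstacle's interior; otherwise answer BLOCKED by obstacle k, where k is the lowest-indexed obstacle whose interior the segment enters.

FREE

Obstacle 1 [(13,11) (14,2) (17,0) (22,1) (24,8)]:
  edge (13,11)–(14,2): clear
  edge (14,2)–(17,0): clear
  edge (17,0)–(22,1): clear
  edge (22,1)–(24,8): clear
  edge (24,8)–(13,11): clear
  midpoint (14,31/2) outside
  → clear
Obstacle 2 [(0,0) (3,0) (11,5) (2,10)]:
  edge (0,0)–(3,0): clear
  edge (3,0)–(11,5): clear
  edge (11,5)–(2,10): clear
  edge (2,10)–(0,0): clear
  midpoint (14,31/2) outside
  → clear
Obstacle 3 [(0,14) (6,14) (9,16) (2,23)]:
  edge (0,14)–(6,14): clear
  edge (6,14)–(9,16): clear
  edge (9,16)–(2,23): clear
  edge (2,23)–(0,14): clear
  midpoint (14,31/2) outside
  → clear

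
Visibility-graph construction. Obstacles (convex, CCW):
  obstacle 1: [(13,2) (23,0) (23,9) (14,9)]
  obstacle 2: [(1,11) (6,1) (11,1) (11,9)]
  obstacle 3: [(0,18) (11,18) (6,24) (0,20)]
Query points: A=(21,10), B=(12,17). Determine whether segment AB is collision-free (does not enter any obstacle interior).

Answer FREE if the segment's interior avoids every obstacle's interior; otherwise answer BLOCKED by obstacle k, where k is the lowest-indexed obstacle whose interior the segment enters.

FREE

Obstacle 1 [(13,2) (23,0) (23,9) (14,9)]:
  edge (13,2)–(23,0): clear
  edge (23,0)–(23,9): clear
  edge (23,9)–(14,9): clear
  edge (14,9)–(13,2): clear
  midpoint (33/2,27/2) outside
  → clear
Obstacle 2 [(1,11) (6,1) (11,1) (11,9)]:
  edge (1,11)–(6,1): clear
  edge (6,1)–(11,1): clear
  edge (11,1)–(11,9): clear
  edge (11,9)–(1,11): clear
  midpoint (33/2,27/2) outside
  → clear
Obstacle 3 [(0,18) (11,18) (6,24) (0,20)]:
  edge (0,18)–(11,18): clear
  edge (11,18)–(6,24): clear
  edge (6,24)–(0,20): clear
  edge (0,20)–(0,18): clear
  midpoint (33/2,27/2) outside
  → clear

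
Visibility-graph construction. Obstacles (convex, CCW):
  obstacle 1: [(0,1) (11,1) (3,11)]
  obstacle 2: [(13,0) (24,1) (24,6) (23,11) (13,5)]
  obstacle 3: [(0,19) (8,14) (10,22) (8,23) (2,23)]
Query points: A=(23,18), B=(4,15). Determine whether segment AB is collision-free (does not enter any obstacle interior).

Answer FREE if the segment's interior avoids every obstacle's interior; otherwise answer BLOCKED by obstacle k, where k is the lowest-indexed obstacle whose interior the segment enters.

BLOCKED by obstacle 3

Obstacle 1 [(0,1) (11,1) (3,11)]:
  edge (0,1)–(11,1): clear
  edge (11,1)–(3,11): clear
  edge (3,11)–(0,1): clear
  midpoint (27/2,33/2) outside
  → clear
Obstacle 2 [(13,0) (24,1) (24,6) (23,11) (13,5)]:
  edge (13,0)–(24,1): clear
  edge (24,1)–(24,6): clear
  edge (24,6)–(23,11): clear
  edge (23,11)–(13,5): clear
  edge (13,5)–(13,0): clear
  midpoint (27/2,33/2) outside
  → clear
Obstacle 3 [(0,19) (8,14) (10,22) (8,23) (2,23)]:
  edge (0,19)–(8,14): crosses AB
  edge (8,14)–(10,22): crosses AB
  edge (10,22)–(8,23): clear
  edge (8,23)–(2,23): clear
  edge (2,23)–(0,19): clear
  → BLOCKED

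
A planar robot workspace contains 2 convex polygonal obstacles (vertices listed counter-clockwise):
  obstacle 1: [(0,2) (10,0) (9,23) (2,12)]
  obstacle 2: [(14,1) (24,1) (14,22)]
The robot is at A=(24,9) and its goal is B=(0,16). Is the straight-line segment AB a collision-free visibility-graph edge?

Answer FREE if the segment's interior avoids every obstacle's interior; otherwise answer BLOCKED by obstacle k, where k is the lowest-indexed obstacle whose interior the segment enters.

Obstacle 1 [(0,2) (10,0) (9,23) (2,12)]:
  edge (0,2)–(10,0): clear
  edge (10,0)–(9,23): crosses AB
  edge (9,23)–(2,12): crosses AB
  edge (2,12)–(0,2): clear
  → BLOCKED
Obstacle 2 [(14,1) (24,1) (14,22)]:
  edge (14,1)–(24,1): clear
  edge (24,1)–(14,22): crosses AB
  edge (14,22)–(14,1): crosses AB
  → BLOCKED

BLOCKED by obstacle 1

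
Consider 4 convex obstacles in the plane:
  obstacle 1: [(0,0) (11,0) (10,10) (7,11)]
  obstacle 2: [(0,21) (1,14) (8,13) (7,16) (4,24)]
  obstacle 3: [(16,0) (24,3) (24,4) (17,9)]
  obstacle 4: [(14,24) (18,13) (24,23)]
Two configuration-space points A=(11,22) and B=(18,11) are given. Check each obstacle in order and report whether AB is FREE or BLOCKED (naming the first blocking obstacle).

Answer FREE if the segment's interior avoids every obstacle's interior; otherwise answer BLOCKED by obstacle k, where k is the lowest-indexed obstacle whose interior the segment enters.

FREE

Obstacle 1 [(0,0) (11,0) (10,10) (7,11)]:
  edge (0,0)–(11,0): clear
  edge (11,0)–(10,10): clear
  edge (10,10)–(7,11): clear
  edge (7,11)–(0,0): clear
  midpoint (29/2,33/2) outside
  → clear
Obstacle 2 [(0,21) (1,14) (8,13) (7,16) (4,24)]:
  edge (0,21)–(1,14): clear
  edge (1,14)–(8,13): clear
  edge (8,13)–(7,16): clear
  edge (7,16)–(4,24): clear
  edge (4,24)–(0,21): clear
  midpoint (29/2,33/2) outside
  → clear
Obstacle 3 [(16,0) (24,3) (24,4) (17,9)]:
  edge (16,0)–(24,3): clear
  edge (24,3)–(24,4): clear
  edge (24,4)–(17,9): clear
  edge (17,9)–(16,0): clear
  midpoint (29/2,33/2) outside
  → clear
Obstacle 4 [(14,24) (18,13) (24,23)]:
  edge (14,24)–(18,13): clear
  edge (18,13)–(24,23): clear
  edge (24,23)–(14,24): clear
  midpoint (29/2,33/2) outside
  → clear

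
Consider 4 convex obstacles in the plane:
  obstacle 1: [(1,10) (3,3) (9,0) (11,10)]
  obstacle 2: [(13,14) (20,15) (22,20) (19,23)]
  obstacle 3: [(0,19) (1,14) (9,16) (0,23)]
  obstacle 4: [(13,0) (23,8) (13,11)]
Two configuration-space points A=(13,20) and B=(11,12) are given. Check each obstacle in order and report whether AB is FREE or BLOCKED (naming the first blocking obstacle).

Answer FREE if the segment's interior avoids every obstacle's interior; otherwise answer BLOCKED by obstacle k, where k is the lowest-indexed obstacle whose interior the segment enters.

Obstacle 1 [(1,10) (3,3) (9,0) (11,10)]:
  edge (1,10)–(3,3): clear
  edge (3,3)–(9,0): clear
  edge (9,0)–(11,10): clear
  edge (11,10)–(1,10): clear
  midpoint (12,16) outside
  → clear
Obstacle 2 [(13,14) (20,15) (22,20) (19,23)]:
  edge (13,14)–(20,15): clear
  edge (20,15)–(22,20): clear
  edge (22,20)–(19,23): clear
  edge (19,23)–(13,14): clear
  midpoint (12,16) outside
  → clear
Obstacle 3 [(0,19) (1,14) (9,16) (0,23)]:
  edge (0,19)–(1,14): clear
  edge (1,14)–(9,16): clear
  edge (9,16)–(0,23): clear
  edge (0,23)–(0,19): clear
  midpoint (12,16) outside
  → clear
Obstacle 4 [(13,0) (23,8) (13,11)]:
  edge (13,0)–(23,8): clear
  edge (23,8)–(13,11): clear
  edge (13,11)–(13,0): clear
  midpoint (12,16) outside
  → clear

FREE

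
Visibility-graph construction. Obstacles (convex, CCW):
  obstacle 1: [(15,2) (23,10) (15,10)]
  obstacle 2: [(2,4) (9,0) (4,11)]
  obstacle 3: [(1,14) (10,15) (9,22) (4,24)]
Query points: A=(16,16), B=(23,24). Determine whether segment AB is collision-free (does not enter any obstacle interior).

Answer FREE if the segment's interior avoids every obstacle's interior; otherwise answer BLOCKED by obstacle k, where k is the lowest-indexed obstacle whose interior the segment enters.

FREE

Obstacle 1 [(15,2) (23,10) (15,10)]:
  edge (15,2)–(23,10): clear
  edge (23,10)–(15,10): clear
  edge (15,10)–(15,2): clear
  midpoint (39/2,20) outside
  → clear
Obstacle 2 [(2,4) (9,0) (4,11)]:
  edge (2,4)–(9,0): clear
  edge (9,0)–(4,11): clear
  edge (4,11)–(2,4): clear
  midpoint (39/2,20) outside
  → clear
Obstacle 3 [(1,14) (10,15) (9,22) (4,24)]:
  edge (1,14)–(10,15): clear
  edge (10,15)–(9,22): clear
  edge (9,22)–(4,24): clear
  edge (4,24)–(1,14): clear
  midpoint (39/2,20) outside
  → clear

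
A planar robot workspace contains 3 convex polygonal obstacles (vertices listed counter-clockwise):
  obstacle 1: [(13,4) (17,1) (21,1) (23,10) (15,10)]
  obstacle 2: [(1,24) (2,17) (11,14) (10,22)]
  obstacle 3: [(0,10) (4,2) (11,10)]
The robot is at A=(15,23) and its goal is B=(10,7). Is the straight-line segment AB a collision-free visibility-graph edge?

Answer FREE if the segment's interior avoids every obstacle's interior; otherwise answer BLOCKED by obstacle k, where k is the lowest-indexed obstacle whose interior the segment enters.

Obstacle 1 [(13,4) (17,1) (21,1) (23,10) (15,10)]:
  edge (13,4)–(17,1): clear
  edge (17,1)–(21,1): clear
  edge (21,1)–(23,10): clear
  edge (23,10)–(15,10): clear
  edge (15,10)–(13,4): clear
  midpoint (25/2,15) outside
  → clear
Obstacle 2 [(1,24) (2,17) (11,14) (10,22)]:
  edge (1,24)–(2,17): clear
  edge (2,17)–(11,14): clear
  edge (11,14)–(10,22): clear
  edge (10,22)–(1,24): clear
  midpoint (25/2,15) outside
  → clear
Obstacle 3 [(0,10) (4,2) (11,10)]:
  edge (0,10)–(4,2): clear
  edge (4,2)–(11,10): crosses AB
  edge (11,10)–(0,10): crosses AB
  → BLOCKED

BLOCKED by obstacle 3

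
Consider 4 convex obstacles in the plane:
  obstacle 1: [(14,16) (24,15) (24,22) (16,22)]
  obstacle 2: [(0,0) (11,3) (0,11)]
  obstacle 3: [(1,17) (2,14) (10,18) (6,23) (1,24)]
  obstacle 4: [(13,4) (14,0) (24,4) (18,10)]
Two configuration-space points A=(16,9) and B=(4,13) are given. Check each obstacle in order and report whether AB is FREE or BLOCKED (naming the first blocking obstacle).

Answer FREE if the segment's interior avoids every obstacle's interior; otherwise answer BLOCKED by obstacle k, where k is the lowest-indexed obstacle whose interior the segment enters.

FREE

Obstacle 1 [(14,16) (24,15) (24,22) (16,22)]:
  edge (14,16)–(24,15): clear
  edge (24,15)–(24,22): clear
  edge (24,22)–(16,22): clear
  edge (16,22)–(14,16): clear
  midpoint (10,11) outside
  → clear
Obstacle 2 [(0,0) (11,3) (0,11)]:
  edge (0,0)–(11,3): clear
  edge (11,3)–(0,11): clear
  edge (0,11)–(0,0): clear
  midpoint (10,11) outside
  → clear
Obstacle 3 [(1,17) (2,14) (10,18) (6,23) (1,24)]:
  edge (1,17)–(2,14): clear
  edge (2,14)–(10,18): clear
  edge (10,18)–(6,23): clear
  edge (6,23)–(1,24): clear
  edge (1,24)–(1,17): clear
  midpoint (10,11) outside
  → clear
Obstacle 4 [(13,4) (14,0) (24,4) (18,10)]:
  edge (13,4)–(14,0): clear
  edge (14,0)–(24,4): clear
  edge (24,4)–(18,10): clear
  edge (18,10)–(13,4): clear
  midpoint (10,11) outside
  → clear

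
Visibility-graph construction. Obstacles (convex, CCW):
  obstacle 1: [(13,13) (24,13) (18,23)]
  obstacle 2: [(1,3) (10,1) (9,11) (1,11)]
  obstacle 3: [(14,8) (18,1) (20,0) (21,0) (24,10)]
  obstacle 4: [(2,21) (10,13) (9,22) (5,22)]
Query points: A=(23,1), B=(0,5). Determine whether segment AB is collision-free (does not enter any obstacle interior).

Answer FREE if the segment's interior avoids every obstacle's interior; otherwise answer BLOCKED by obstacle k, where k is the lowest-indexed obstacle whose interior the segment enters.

BLOCKED by obstacle 2

Obstacle 1 [(13,13) (24,13) (18,23)]:
  edge (13,13)–(24,13): clear
  edge (24,13)–(18,23): clear
  edge (18,23)–(13,13): clear
  midpoint (23/2,3) outside
  → clear
Obstacle 2 [(1,3) (10,1) (9,11) (1,11)]:
  edge (1,3)–(10,1): clear
  edge (10,1)–(9,11): crosses AB
  edge (9,11)–(1,11): clear
  edge (1,11)–(1,3): crosses AB
  → BLOCKED
Obstacle 3 [(14,8) (18,1) (20,0) (21,0) (24,10)]:
  edge (14,8)–(18,1): crosses AB
  edge (18,1)–(20,0): clear
  edge (20,0)–(21,0): clear
  edge (21,0)–(24,10): crosses AB
  edge (24,10)–(14,8): clear
  → BLOCKED
Obstacle 4 [(2,21) (10,13) (9,22) (5,22)]:
  edge (2,21)–(10,13): clear
  edge (10,13)–(9,22): clear
  edge (9,22)–(5,22): clear
  edge (5,22)–(2,21): clear
  midpoint (23/2,3) outside
  → clear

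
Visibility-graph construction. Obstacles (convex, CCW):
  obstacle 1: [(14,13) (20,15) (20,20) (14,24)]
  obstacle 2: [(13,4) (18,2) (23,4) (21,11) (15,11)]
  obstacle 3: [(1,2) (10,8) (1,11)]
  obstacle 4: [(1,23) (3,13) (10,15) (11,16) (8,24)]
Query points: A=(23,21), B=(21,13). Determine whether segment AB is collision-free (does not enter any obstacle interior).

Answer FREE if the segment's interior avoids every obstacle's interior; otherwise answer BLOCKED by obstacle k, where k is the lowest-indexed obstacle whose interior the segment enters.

FREE

Obstacle 1 [(14,13) (20,15) (20,20) (14,24)]:
  edge (14,13)–(20,15): clear
  edge (20,15)–(20,20): clear
  edge (20,20)–(14,24): clear
  edge (14,24)–(14,13): clear
  midpoint (22,17) outside
  → clear
Obstacle 2 [(13,4) (18,2) (23,4) (21,11) (15,11)]:
  edge (13,4)–(18,2): clear
  edge (18,2)–(23,4): clear
  edge (23,4)–(21,11): clear
  edge (21,11)–(15,11): clear
  edge (15,11)–(13,4): clear
  midpoint (22,17) outside
  → clear
Obstacle 3 [(1,2) (10,8) (1,11)]:
  edge (1,2)–(10,8): clear
  edge (10,8)–(1,11): clear
  edge (1,11)–(1,2): clear
  midpoint (22,17) outside
  → clear
Obstacle 4 [(1,23) (3,13) (10,15) (11,16) (8,24)]:
  edge (1,23)–(3,13): clear
  edge (3,13)–(10,15): clear
  edge (10,15)–(11,16): clear
  edge (11,16)–(8,24): clear
  edge (8,24)–(1,23): clear
  midpoint (22,17) outside
  → clear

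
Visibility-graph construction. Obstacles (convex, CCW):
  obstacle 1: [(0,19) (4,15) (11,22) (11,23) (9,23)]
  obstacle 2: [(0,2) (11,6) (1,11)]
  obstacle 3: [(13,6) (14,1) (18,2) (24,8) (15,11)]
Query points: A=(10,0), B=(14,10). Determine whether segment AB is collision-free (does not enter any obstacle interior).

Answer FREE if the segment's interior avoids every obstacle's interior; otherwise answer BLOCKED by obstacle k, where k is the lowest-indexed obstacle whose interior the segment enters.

FREE

Obstacle 1 [(0,19) (4,15) (11,22) (11,23) (9,23)]:
  edge (0,19)–(4,15): clear
  edge (4,15)–(11,22): clear
  edge (11,22)–(11,23): clear
  edge (11,23)–(9,23): clear
  edge (9,23)–(0,19): clear
  midpoint (12,5) outside
  → clear
Obstacle 2 [(0,2) (11,6) (1,11)]:
  edge (0,2)–(11,6): clear
  edge (11,6)–(1,11): clear
  edge (1,11)–(0,2): clear
  midpoint (12,5) outside
  → clear
Obstacle 3 [(13,6) (14,1) (18,2) (24,8) (15,11)]:
  edge (13,6)–(14,1): clear
  edge (14,1)–(18,2): clear
  edge (18,2)–(24,8): clear
  edge (24,8)–(15,11): clear
  edge (15,11)–(13,6): clear
  midpoint (12,5) outside
  → clear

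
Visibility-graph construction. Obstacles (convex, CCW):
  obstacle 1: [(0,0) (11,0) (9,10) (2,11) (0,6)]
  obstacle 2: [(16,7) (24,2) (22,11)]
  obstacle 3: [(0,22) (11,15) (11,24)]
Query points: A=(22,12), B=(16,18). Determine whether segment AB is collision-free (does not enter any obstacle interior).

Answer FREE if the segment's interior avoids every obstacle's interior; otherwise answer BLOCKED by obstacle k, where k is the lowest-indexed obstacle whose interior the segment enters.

FREE

Obstacle 1 [(0,0) (11,0) (9,10) (2,11) (0,6)]:
  edge (0,0)–(11,0): clear
  edge (11,0)–(9,10): clear
  edge (9,10)–(2,11): clear
  edge (2,11)–(0,6): clear
  edge (0,6)–(0,0): clear
  midpoint (19,15) outside
  → clear
Obstacle 2 [(16,7) (24,2) (22,11)]:
  edge (16,7)–(24,2): clear
  edge (24,2)–(22,11): clear
  edge (22,11)–(16,7): clear
  midpoint (19,15) outside
  → clear
Obstacle 3 [(0,22) (11,15) (11,24)]:
  edge (0,22)–(11,15): clear
  edge (11,15)–(11,24): clear
  edge (11,24)–(0,22): clear
  midpoint (19,15) outside
  → clear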